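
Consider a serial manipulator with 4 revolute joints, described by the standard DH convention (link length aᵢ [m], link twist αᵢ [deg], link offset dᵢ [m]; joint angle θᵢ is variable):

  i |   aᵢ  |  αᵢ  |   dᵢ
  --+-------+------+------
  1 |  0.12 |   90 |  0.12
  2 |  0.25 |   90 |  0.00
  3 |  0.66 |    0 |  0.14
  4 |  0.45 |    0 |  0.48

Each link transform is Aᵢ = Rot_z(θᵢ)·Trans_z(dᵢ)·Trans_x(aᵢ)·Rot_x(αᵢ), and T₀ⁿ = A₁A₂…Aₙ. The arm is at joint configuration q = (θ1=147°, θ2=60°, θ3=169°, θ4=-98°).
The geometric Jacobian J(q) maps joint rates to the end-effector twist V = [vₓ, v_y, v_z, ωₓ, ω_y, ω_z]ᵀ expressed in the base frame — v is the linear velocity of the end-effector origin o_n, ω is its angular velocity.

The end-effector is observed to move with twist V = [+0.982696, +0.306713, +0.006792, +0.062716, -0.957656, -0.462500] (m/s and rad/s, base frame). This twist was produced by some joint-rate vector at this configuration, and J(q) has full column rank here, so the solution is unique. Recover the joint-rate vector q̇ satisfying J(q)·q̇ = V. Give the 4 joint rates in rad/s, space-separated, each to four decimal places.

o_n = [-0.1452, 0.7518, -0.4077]
J₁: ẑ×o_n = [-0.7518, -0.1452, 0.0000], ω = ẑ
J2: z=[0.5446, 0.8387, 0.0000] o=[-0.1006, 0.0654, 0.1200] → [-0.4426, 0.2874, 0.4113, 0.5446, 0.8387, 0.0000]
J3: z=[-0.7263, 0.4717, -0.5000] o=[-0.2055, 0.1334, 0.3365] → [-0.0418, -0.5706, -0.4775, -0.7263, 0.4717, -0.5000]
J4: z=[-0.7263, 0.4717, -0.5000] o=[0.0331, 0.1287, -0.2946] → [0.2582, 0.0070, -0.3685, -0.7263, 0.4717, -0.5000]
q̇ = J⁺·V = [-0.7940, -0.7690, -0.7220, 0.0590]

-0.7940 -0.7690 -0.7220 0.0590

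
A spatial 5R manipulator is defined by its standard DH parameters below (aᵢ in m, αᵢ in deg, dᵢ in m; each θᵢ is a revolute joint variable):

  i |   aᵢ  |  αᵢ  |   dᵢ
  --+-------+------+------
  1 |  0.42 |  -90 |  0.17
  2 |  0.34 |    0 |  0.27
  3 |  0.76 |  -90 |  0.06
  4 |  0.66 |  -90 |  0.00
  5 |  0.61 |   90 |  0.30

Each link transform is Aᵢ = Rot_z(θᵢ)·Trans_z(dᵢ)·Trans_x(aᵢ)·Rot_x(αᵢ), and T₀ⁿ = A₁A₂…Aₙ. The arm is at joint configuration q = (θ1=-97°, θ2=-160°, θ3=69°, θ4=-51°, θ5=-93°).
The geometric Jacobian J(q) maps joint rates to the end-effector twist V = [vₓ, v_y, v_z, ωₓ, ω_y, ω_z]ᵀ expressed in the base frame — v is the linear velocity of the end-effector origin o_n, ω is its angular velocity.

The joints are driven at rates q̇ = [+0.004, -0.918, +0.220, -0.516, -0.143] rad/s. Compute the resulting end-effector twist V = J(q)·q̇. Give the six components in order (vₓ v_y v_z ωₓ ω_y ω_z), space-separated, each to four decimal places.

o_n = [0.5411, -0.7569, 1.6851]
J₁: ẑ×o_n = [0.7569, 0.5411, -0.0000], ω = ẑ
J2: z=[0.9925, -0.1219, 0.0000] o=[-0.0512, -0.4169, 0.1700] → [-0.1846, -1.5038, -0.2653, 0.9925, -0.1219, 0.0000]
J3: z=[0.9925, -0.1219, 0.0000] o=[0.2557, -0.1327, 0.2863] → [-0.1705, -1.3884, -0.5848, 0.9925, -0.1219, 0.0000]
J4: z=[-0.1219, -0.9924, 0.0175] o=[0.3169, -0.1268, 1.0462] → [-0.6231, 0.0818, 0.2993, -0.1219, -0.9924, 0.0175]
J5: z=[-0.6230, 0.0902, 0.7770] o=[0.8269, -0.1821, 1.4615] → [0.4668, -0.0827, 0.3839, -0.6230, 0.0902, 0.7770]
V = J·q̇ = [0.3898, 1.0469, -0.0944, -0.5408, 0.5842, -0.1161]

0.3898 1.0469 -0.0944 -0.5408 0.5842 -0.1161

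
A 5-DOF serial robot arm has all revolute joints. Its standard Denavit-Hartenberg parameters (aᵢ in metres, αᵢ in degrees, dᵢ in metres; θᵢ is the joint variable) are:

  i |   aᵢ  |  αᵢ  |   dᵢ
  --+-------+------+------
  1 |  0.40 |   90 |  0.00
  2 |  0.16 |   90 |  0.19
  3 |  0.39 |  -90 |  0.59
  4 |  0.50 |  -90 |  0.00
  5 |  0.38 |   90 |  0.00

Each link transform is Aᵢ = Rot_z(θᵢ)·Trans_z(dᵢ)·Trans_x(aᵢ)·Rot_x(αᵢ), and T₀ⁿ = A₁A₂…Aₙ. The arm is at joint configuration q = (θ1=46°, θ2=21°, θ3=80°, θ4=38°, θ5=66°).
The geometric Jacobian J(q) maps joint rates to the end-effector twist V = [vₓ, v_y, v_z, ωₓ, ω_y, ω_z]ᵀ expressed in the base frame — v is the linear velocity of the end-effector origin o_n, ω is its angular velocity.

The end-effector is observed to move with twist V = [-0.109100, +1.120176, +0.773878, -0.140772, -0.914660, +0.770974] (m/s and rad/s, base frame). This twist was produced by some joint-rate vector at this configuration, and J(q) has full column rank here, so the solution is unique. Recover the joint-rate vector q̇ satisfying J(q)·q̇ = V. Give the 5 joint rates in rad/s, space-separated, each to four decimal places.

o_n = [1.4869, 0.0688, 0.0616]
J₁: ẑ×o_n = [-0.0688, 1.4869, 0.0000], ω = ẑ
J2: z=[0.7193, -0.6947, 0.0000] o=[0.2779, 0.2877, 0.0000] → [-0.0428, -0.0443, 0.6824, 0.7193, -0.6947, 0.0000]
J3: z=[0.2489, 0.2578, -0.9336] o=[0.5183, 0.2632, 0.0573] → [-0.1803, -0.9053, -0.2981, 0.2489, 0.2578, -0.9336]
J4: z=[-0.5138, -0.7820, -0.3529] o=[0.9854, 0.1940, -0.4692] → [-0.4593, 0.0957, 0.4565, -0.5138, -0.7820, -0.3529]
J5: z=[-0.7016, 0.1462, 0.6974] o=[1.2322, -0.1090, -0.1573] → [-0.0920, 0.3312, -0.1620, -0.7016, 0.1462, 0.6974]
q̇ = J⁺·V = [0.2280, 0.3740, -0.8660, 0.5310, -0.1120]

0.2280 0.3740 -0.8660 0.5310 -0.1120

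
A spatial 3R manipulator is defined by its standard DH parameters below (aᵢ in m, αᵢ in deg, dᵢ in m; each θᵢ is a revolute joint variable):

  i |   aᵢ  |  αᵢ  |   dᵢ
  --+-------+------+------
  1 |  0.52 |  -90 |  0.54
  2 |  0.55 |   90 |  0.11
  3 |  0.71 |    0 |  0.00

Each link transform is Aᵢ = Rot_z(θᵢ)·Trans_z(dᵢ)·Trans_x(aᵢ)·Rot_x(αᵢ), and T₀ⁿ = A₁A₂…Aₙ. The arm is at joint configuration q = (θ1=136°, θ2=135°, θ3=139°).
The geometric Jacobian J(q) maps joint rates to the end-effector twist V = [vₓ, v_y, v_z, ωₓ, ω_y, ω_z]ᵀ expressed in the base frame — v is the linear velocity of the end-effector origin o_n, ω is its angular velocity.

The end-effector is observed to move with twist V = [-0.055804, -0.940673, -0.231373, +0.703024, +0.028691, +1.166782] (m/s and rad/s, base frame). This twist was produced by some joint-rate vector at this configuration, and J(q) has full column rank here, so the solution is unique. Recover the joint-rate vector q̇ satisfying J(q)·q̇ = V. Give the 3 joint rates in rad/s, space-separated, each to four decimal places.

o_n = [-0.7668, -0.0599, 0.5300]
J₁: ẑ×o_n = [0.0599, -0.7668, 0.0000], ω = ẑ
J2: z=[-0.6947, -0.7193, 0.0000] o=[-0.3741, 0.3612, 0.5400] → [0.0072, -0.0070, 0.0100, -0.6947, -0.7193, 0.0000]
J3: z=[-0.5087, 0.4912, -0.7071] o=[-0.1707, 0.0119, 0.1511] → [0.1353, 0.6143, 0.3294, -0.5087, 0.4912, -0.7071]
q̇ = J⁺·V = [0.6810, -0.5090, -0.6870]

0.6810 -0.5090 -0.6870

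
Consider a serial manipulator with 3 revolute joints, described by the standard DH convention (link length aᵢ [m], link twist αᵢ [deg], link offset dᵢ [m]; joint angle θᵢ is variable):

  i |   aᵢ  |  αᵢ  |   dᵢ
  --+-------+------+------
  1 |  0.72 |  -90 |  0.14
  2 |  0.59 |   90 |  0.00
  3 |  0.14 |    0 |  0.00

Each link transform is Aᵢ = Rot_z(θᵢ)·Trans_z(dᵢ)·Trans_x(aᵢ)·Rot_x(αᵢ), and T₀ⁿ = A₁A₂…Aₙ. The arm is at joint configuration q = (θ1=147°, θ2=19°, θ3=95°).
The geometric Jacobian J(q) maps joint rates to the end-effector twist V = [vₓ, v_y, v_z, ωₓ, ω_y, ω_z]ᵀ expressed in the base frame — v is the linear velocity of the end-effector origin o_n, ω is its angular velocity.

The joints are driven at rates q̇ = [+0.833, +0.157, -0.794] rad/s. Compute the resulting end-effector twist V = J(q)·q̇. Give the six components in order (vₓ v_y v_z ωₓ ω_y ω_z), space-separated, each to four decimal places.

o_n = [-1.1380, 0.5727, -0.0481]
J₁: ẑ×o_n = [-0.5727, -1.1380, 0.0000], ω = ẑ
J2: z=[-0.5446, -0.8387, 0.0000] o=[-0.6038, 0.3921, 0.1400] → [0.1578, -0.1025, -0.5463, -0.5446, -0.8387, 0.0000]
J3: z=[-0.2730, 0.1773, 0.9455] o=[-1.0717, 0.6960, -0.0521] → [0.1172, -0.0616, 0.0454, -0.2730, 0.1773, 0.9455]
V = J·q̇ = [-0.5454, -0.9151, -0.1218, 0.1313, -0.2725, 0.0823]

-0.5454 -0.9151 -0.1218 0.1313 -0.2725 0.0823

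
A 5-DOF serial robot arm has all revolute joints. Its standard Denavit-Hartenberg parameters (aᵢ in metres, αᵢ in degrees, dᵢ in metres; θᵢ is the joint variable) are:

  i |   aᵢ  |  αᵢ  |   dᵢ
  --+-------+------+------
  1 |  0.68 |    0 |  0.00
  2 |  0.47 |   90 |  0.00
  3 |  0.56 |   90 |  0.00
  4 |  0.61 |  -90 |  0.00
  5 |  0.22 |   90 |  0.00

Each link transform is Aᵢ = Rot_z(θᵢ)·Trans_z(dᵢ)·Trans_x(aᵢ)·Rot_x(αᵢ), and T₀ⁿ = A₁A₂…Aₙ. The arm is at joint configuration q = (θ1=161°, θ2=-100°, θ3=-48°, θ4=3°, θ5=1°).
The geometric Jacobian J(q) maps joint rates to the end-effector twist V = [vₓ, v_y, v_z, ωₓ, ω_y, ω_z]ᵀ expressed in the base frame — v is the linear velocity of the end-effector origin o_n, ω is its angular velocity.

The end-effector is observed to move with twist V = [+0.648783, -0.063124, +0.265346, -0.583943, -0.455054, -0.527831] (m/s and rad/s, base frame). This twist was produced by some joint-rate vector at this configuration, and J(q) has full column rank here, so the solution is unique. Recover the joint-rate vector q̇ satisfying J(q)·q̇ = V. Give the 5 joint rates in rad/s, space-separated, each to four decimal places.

-0.0280 0.1590 0.3560 0.9470 -0.6470

o_n = [0.0748, 1.4267, -1.0295]
J₁: ẑ×o_n = [-1.4267, 0.0748, 0.0000], ω = ẑ
J2: z=[0.0000, 0.0000, 1.0000] o=[-0.6430, 0.2214, 0.0000] → [-1.2053, 0.7178, 0.0000, 0.0000, 0.0000, 1.0000]
J3: z=[0.8746, -0.4848, 0.0000] o=[-0.4151, 0.6325, 0.0000] → [0.4991, 0.9004, 0.9322, 0.8746, -0.4848, 0.0000]
J4: z=[-0.3603, -0.6500, -0.6691] o=[-0.2334, 0.9602, -0.4162] → [0.7108, -0.4272, 0.0323, -0.3603, -0.6500, -0.6691]
J5: z=[0.8564, -0.5148, 0.0389] o=[-0.0079, 1.3012, -0.8689] → [0.0778, 0.1408, 0.1500, 0.8564, -0.5148, 0.0389]
q̇ = J⁺·V = [-0.0280, 0.1590, 0.3560, 0.9470, -0.6470]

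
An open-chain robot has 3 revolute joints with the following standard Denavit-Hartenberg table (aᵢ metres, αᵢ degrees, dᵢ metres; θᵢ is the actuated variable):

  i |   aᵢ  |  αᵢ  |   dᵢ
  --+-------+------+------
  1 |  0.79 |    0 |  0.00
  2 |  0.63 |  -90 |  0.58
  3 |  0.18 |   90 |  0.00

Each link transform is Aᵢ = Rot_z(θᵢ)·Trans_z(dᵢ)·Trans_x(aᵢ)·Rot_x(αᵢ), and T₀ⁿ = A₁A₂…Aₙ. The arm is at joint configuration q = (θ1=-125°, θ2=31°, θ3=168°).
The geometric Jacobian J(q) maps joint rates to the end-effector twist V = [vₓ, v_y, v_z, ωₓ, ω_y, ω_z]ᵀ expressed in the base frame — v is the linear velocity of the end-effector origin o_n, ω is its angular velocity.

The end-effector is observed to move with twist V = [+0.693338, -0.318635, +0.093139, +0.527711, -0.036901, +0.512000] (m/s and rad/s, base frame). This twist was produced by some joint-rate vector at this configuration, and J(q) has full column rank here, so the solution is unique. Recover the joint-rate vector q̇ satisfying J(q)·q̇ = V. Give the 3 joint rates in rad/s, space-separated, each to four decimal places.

0.7110 -0.1990 0.5290

o_n = [-0.4848, -1.1000, 0.5426]
J₁: ẑ×o_n = [1.1000, -0.4848, 0.0000], ω = ẑ
J2: z=[0.0000, 0.0000, 1.0000] o=[-0.4531, -0.6471, 0.0000] → [0.4528, -0.0317, 0.0000, 0.0000, 0.0000, 1.0000]
J3: z=[0.9976, -0.0698, 0.0000] o=[-0.4971, -1.2756, 0.5800] → [0.0026, 0.0373, 0.1761, 0.9976, -0.0698, 0.0000]
q̇ = J⁺·V = [0.7110, -0.1990, 0.5290]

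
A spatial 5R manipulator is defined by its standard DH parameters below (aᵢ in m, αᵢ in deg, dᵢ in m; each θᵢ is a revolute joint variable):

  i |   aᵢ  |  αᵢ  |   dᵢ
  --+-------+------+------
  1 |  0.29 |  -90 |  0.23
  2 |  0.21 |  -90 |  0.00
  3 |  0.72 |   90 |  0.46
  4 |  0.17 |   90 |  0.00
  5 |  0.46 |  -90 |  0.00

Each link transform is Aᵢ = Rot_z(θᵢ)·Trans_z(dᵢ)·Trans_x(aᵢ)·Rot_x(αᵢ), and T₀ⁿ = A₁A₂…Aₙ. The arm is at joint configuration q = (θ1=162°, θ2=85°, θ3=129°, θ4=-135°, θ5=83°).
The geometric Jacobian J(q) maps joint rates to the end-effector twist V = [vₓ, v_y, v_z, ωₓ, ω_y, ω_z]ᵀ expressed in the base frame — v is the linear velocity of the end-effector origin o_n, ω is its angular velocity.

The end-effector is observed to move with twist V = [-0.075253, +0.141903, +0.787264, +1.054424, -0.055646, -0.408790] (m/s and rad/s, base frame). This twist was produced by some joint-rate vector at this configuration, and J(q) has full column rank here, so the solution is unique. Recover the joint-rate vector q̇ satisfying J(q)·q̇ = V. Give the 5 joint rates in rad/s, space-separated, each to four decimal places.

o_n = [0.2143, 0.6902, -0.0077]
J₁: ẑ×o_n = [-0.6902, 0.2143, 0.0000], ω = ẑ
J2: z=[-0.3090, -0.9511, 0.0000] o=[-0.2758, 0.0896, 0.2300] → [0.2260, -0.0734, 0.2805, -0.3090, -0.9511, 0.0000]
J3: z=[0.9474, -0.3078, -0.0872] o=[-0.2932, 0.0953, 0.0208] → [0.0606, -0.0173, 0.7199, 0.9474, -0.3078, -0.0872]
J4: z=[0.1301, 0.6194, -0.7742] o=[0.3531, 0.4736, 0.4321] → [-0.1047, 0.1646, 0.1141, 0.1301, 0.6194, -0.7742]
J5: z=[0.4632, -0.7283, -0.5049] o=[0.2040, 0.4238, 0.3672] → [0.4075, 0.1685, 0.1309, 0.4632, -0.7283, -0.5049]
q̇ = J⁺·V = [0.1930, 0.0150, 0.9710, 0.5780, 0.1380]

0.1930 0.0150 0.9710 0.5780 0.1380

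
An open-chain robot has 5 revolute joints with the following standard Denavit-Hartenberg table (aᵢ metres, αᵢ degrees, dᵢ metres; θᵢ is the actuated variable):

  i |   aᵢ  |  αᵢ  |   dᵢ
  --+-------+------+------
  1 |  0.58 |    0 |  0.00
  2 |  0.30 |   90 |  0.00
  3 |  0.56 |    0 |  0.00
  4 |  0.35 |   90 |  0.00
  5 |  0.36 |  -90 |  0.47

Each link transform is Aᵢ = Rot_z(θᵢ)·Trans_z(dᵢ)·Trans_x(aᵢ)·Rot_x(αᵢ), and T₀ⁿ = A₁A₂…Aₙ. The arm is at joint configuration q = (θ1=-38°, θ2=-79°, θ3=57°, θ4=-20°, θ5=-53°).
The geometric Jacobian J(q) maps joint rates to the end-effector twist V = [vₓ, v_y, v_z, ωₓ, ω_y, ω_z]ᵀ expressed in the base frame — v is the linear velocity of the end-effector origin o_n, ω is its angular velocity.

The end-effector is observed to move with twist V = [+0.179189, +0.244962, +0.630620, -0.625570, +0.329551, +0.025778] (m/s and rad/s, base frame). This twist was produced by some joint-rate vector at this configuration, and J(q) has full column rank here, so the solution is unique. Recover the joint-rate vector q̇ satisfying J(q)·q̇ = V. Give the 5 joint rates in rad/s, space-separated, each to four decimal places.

0.2490 -0.2360 0.3720 0.3350 -0.0160

o_n = [0.1047, -1.6819, 0.4353]
J₁: ẑ×o_n = [1.6819, 0.1047, -0.0000], ω = ẑ
J2: z=[0.0000, 0.0000, 1.0000] o=[0.4570, -0.3571, 0.0000] → [1.3248, -0.3524, 0.0000, 0.0000, 0.0000, 1.0000]
J3: z=[-0.8910, 0.4540, 0.0000] o=[0.3208, -0.6244, 0.0000] → [0.1976, 0.3879, 1.0404, -0.8910, 0.4540, 0.0000]
J4: z=[-0.8910, 0.4540, 0.0000] o=[0.1824, -0.8961, 0.4697] → [-0.0156, -0.0306, 0.7354, -0.8910, 0.4540, 0.0000]
J5: z=[-0.2732, -0.5362, -0.7986] o=[0.0555, -1.1452, 0.6803] → [-0.2973, -0.1062, 0.1730, -0.2732, -0.5362, -0.7986]
q̇ = J⁺·V = [0.2490, -0.2360, 0.3720, 0.3350, -0.0160]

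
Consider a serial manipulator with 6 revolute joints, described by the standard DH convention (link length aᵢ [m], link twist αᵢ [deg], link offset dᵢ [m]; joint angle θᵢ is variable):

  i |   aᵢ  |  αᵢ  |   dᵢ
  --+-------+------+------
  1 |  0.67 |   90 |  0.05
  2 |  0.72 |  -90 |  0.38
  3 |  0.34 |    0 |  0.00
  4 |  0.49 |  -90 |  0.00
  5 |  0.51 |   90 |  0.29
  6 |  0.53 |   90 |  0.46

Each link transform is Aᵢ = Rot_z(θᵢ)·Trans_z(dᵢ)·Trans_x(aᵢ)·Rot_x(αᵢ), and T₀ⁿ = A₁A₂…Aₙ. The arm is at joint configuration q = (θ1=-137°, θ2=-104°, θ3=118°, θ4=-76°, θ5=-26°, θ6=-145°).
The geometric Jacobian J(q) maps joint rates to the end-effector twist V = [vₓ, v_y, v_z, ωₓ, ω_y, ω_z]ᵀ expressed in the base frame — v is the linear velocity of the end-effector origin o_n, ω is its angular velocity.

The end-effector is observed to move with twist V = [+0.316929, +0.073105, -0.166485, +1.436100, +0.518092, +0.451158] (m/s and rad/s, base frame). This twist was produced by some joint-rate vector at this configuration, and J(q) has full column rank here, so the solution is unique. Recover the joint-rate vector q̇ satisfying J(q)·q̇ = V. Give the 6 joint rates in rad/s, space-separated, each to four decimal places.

o_n = [-0.5581, -0.7233, -0.8680]
J₁: ẑ×o_n = [0.7233, -0.5581, 0.0000], ω = ẑ
J2: z=[-0.6820, 0.7314, 0.0000] o=[-0.4900, -0.4569, 0.0500] → [-0.6714, -0.6260, 0.2315, -0.6820, 0.7314, 0.0000]
J3: z=[-0.7096, -0.6617, -0.2419] o=[-0.6218, -0.0602, -0.6486] → [-0.0153, -0.1711, 0.5127, -0.7096, -0.6617, -0.2419]
J4: z=[-0.7096, -0.6617, -0.2419] o=[-0.4453, -0.3061, -0.4937] → [0.1467, -0.2383, 0.2214, -0.7096, -0.6617, -0.2419]
J5: z=[0.3884, -0.6539, 0.6493] o=[-0.1572, -0.4858, -0.8471] → [0.1679, -0.2522, -0.3544, 0.3884, -0.6539, 0.6493]
J6: z=[-0.8955, -0.4340, 0.0987] o=[0.0662, -0.9915, -1.0434] → [-0.1026, 0.0955, -0.5111, -0.8955, -0.4340, 0.0987]
q̇ = J⁺·V = [0.1310, -0.1950, -0.6080, -0.2310, 0.2820, -0.6680]

0.1310 -0.1950 -0.6080 -0.2310 0.2820 -0.6680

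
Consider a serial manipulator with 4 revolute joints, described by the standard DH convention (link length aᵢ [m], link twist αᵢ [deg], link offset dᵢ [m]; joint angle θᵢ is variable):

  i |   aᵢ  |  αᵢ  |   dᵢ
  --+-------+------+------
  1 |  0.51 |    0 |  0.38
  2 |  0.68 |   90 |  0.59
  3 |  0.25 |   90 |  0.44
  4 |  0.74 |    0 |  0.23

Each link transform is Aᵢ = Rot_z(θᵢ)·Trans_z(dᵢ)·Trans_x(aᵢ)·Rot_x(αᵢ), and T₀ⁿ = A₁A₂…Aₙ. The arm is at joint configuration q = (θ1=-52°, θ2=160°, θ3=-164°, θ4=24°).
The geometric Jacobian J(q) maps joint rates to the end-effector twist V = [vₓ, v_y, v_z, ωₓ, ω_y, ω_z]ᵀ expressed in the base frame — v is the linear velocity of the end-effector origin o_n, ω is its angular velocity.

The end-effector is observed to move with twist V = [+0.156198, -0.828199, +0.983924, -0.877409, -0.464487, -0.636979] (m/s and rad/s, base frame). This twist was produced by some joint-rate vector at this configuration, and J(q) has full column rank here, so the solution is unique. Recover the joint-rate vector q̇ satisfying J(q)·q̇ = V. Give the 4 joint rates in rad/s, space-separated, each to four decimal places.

-0.3940 -0.8380 -0.9780 0.6190

o_n = [1.1032, -0.4331, 0.9358]
J₁: ẑ×o_n = [0.4331, 1.1032, -0.0000], ω = ẑ
J2: z=[0.0000, 0.0000, 1.0000] o=[0.3140, -0.4019, 0.3800] → [0.0312, 0.7892, -0.0000, 0.0000, 0.0000, 1.0000]
J3: z=[0.9511, 0.3090, 0.0000] o=[0.1039, 0.2448, 0.9700] → [-0.0106, 0.0325, -0.9535, 0.9511, 0.3090, 0.0000]
J4: z=[0.0852, -0.2621, 0.9613] o=[0.5966, 0.1522, 0.9011] → [0.5535, 0.4841, 0.0830, 0.0852, -0.2621, 0.9613]
q̇ = J⁺·V = [-0.3940, -0.8380, -0.9780, 0.6190]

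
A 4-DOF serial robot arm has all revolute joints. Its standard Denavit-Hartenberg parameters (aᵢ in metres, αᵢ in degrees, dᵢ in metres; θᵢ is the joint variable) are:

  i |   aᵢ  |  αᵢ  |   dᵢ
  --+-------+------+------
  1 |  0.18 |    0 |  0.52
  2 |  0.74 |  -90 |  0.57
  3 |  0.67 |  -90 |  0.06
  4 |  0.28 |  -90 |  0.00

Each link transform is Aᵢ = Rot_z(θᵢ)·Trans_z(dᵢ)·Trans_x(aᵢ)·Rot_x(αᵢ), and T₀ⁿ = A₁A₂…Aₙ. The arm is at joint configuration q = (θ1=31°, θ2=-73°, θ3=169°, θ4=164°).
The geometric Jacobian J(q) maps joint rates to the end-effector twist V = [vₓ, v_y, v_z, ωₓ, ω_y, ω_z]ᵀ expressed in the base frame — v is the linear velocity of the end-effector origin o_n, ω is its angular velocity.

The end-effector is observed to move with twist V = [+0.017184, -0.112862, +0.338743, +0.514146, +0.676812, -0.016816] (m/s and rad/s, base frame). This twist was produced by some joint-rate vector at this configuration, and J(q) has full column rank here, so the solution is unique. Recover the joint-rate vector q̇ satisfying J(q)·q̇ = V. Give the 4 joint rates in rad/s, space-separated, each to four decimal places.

-0.7640 0.3830 0.8470 0.3710

o_n = [0.4003, -0.1519, 1.0135]
J₁: ẑ×o_n = [0.1519, 0.4003, -0.0000], ω = ẑ
J2: z=[0.0000, 0.0000, 1.0000] o=[0.1543, 0.0927, 0.5200] → [0.2446, 0.2460, -0.0000, 0.0000, 0.0000, 1.0000]
J3: z=[0.6691, 0.7431, 0.0000] o=[0.7042, -0.4024, 1.0900] → [-0.0568, 0.0512, 0.3935, 0.6691, 0.7431, 0.0000]
J4: z=[-0.1418, 0.1277, 0.9816] o=[0.2556, 0.0822, 0.9622] → [0.2364, 0.1493, 0.0147, -0.1418, 0.1277, 0.9816]
q̇ = J⁺·V = [-0.7640, 0.3830, 0.8470, 0.3710]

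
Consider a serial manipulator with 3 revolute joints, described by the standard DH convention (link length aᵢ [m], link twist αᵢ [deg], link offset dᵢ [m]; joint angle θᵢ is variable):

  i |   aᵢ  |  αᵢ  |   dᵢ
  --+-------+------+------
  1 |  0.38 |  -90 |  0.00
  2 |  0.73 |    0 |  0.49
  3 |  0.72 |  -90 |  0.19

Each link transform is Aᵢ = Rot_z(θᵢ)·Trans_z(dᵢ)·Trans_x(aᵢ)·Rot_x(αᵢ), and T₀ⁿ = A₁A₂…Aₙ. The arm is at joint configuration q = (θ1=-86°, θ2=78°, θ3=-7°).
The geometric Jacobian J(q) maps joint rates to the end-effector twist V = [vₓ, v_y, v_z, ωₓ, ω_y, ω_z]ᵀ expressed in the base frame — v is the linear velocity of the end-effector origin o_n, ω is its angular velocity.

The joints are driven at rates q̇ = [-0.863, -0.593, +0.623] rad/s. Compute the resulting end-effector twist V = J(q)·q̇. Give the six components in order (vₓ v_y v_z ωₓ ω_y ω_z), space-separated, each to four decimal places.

-0.5906 -1.0336 0.0830 0.0299 0.0021 -0.8630

o_n = [0.7318, -0.7169, -1.3948]
J₁: ẑ×o_n = [0.7169, 0.7318, -0.0000], ω = ẑ
J2: z=[0.9976, 0.0698, 0.0000] o=[0.0265, -0.3791, 0.0000] → [-0.0973, 1.3914, -0.3862, 0.9976, 0.0698, 0.0000]
J3: z=[0.9976, 0.0698, 0.0000] o=[0.5259, -0.4963, -0.7140] → [-0.0475, 0.6791, -0.2344, 0.9976, 0.0698, 0.0000]
V = J·q̇ = [-0.5906, -1.0336, 0.0830, 0.0299, 0.0021, -0.8630]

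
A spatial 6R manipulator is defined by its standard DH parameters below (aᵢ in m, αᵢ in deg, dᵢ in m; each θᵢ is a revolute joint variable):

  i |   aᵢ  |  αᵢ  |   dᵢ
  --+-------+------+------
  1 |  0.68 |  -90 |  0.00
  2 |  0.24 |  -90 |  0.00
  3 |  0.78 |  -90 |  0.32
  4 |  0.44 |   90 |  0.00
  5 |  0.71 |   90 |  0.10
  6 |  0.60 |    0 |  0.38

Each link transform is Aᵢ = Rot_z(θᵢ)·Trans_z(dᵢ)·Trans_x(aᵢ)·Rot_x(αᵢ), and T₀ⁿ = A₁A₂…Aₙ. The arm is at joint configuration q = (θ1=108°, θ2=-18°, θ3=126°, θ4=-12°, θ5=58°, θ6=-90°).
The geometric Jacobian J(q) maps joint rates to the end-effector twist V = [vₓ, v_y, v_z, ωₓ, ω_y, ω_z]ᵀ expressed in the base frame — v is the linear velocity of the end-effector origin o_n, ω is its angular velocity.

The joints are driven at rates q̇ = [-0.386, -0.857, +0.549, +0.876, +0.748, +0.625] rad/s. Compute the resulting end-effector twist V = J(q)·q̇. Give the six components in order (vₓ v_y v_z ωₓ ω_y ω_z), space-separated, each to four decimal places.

o_n = [1.4662, -0.0450, -0.4532]
J₁: ẑ×o_n = [0.0450, 1.4662, -0.0000], ω = ẑ
J2: z=[-0.9511, -0.3090, 0.0000] o=[-0.2101, 0.6467, 0.0000] → [0.1400, -0.4310, 1.1759, -0.9511, -0.3090, 0.0000]
J3: z=[-0.0955, 0.2939, -0.9511] o=[-0.2807, 0.8638, 0.0742] → [-1.0193, -1.7117, -0.4266, -0.0955, 0.2939, -0.9511]
J4: z=[-0.3213, -0.9134, -0.2500] o=[0.4237, 0.7382, -0.3718] → [-0.1215, -0.2868, 1.2038, -0.3213, -0.9134, -0.2500]
J5: z=[-0.2893, 0.3460, -0.8925] o=[0.8204, 0.6438, -0.5370] → [-0.5858, -0.5521, -0.0242, -0.2893, 0.3460, -0.8925]
J6: z=[0.9349, 0.3022, -0.1859] o=[0.9373, 0.0478, -0.9180] → [0.1232, -0.5329, -0.2466, 0.9349, 0.3022, -0.1859]
V = J·q̇ = [-1.1645, -2.1336, -0.3596, 0.8492, 0.0737, -1.9109]

-1.1645 -2.1336 -0.3596 0.8492 0.0737 -1.9109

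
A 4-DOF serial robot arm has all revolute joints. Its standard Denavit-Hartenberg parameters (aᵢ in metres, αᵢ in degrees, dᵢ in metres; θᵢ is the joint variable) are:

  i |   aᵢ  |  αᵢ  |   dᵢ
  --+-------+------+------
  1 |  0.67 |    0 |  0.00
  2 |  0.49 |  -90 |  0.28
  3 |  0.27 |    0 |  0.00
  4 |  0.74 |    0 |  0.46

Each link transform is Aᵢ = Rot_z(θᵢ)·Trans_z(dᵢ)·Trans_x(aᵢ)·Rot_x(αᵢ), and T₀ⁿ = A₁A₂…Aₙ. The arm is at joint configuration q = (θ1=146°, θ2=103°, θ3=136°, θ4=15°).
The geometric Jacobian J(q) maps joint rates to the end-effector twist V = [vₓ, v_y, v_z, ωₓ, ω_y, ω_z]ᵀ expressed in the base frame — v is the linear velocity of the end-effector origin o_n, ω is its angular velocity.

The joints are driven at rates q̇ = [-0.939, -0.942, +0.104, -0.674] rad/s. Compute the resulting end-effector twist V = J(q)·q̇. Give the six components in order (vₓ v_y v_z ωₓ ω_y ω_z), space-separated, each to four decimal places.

o_n = [-0.0001, 0.5379, -0.2663]
J₁: ẑ×o_n = [-0.5379, -0.0001, 0.0000], ω = ẑ
J2: z=[0.0000, 0.0000, 1.0000] o=[-0.5555, 0.3747, 0.0000] → [-0.1632, 0.5554, 0.0000, 0.0000, 0.0000, 1.0000]
J3: z=[0.9336, -0.3584, 0.0000] o=[-0.7311, -0.0828, 0.2800] → [0.1958, 0.5100, 0.8414, 0.9336, -0.3584, 0.0000]
J4: z=[0.9336, -0.3584, 0.0000] o=[-0.6615, 0.0985, 0.0924] → [0.1286, 0.3349, 0.6472, 0.9336, -0.3584, 0.0000]
V = J·q̇ = [0.5926, -0.6958, -0.3487, -0.5321, 0.2043, -1.8810]

0.5926 -0.6958 -0.3487 -0.5321 0.2043 -1.8810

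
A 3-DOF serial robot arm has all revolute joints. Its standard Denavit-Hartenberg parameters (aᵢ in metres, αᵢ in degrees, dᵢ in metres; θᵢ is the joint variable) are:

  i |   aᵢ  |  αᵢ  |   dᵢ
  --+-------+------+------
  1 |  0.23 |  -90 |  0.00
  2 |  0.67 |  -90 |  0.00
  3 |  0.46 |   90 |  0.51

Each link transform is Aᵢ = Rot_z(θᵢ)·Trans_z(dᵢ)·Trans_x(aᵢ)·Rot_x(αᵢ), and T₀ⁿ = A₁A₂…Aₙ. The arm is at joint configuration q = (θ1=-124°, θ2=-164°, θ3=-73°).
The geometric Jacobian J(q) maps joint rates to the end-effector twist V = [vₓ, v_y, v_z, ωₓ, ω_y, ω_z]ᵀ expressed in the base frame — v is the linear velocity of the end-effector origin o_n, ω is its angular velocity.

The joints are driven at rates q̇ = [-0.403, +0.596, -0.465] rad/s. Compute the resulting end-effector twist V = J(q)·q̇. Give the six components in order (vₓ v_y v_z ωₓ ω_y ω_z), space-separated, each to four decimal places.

-0.2600 -0.7875 0.3207 0.5658 -0.2270 -0.8500

o_n = [0.5899, 0.0879, 0.7120]
J₁: ẑ×o_n = [-0.0879, 0.5899, 0.0000], ω = ẑ
J2: z=[0.8290, -0.5592, 0.0000] o=[-0.1286, -0.1907, 0.0000] → [-0.3981, -0.5903, 0.6328, 0.8290, -0.5592, 0.0000]
J3: z=[-0.1541, -0.2285, 0.9613] o=[0.2315, 0.3433, 0.1847] → [0.1250, 0.4258, 0.1213, -0.1541, -0.2285, 0.9613]
V = J·q̇ = [-0.2600, -0.7875, 0.3207, 0.5658, -0.2270, -0.8500]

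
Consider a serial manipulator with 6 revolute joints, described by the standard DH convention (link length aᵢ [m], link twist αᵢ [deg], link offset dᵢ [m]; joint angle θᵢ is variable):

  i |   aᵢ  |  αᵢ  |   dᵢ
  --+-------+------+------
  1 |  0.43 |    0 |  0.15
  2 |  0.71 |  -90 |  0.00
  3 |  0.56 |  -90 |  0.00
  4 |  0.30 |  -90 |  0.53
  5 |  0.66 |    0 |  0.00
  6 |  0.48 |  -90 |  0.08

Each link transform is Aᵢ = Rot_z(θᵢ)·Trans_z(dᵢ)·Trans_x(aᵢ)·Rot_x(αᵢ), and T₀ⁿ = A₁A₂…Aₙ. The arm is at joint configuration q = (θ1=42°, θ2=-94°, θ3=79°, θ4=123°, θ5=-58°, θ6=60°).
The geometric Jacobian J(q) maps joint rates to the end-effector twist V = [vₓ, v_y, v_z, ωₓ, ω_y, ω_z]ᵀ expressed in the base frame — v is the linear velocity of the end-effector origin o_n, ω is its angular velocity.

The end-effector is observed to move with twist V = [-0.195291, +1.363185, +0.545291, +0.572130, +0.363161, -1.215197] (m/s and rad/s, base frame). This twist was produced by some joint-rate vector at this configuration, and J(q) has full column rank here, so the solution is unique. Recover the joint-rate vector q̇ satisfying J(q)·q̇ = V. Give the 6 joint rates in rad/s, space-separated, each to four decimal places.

-0.2540 -0.8100 0.7790 -0.0360 -0.6710 0.4790

o_n = [-0.6182, 0.0202, 0.0653]
J₁: ẑ×o_n = [-0.0202, -0.6182, 0.0000], ω = ẑ
J2: z=[0.0000, 0.0000, 1.0000] o=[0.3196, 0.2877, 0.1500] → [0.2675, -0.9378, 0.0000, 0.0000, 0.0000, 1.0000]
J3: z=[0.7880, 0.6157, 0.0000] o=[0.7567, -0.2718, 0.1500] → [-0.0522, 0.0668, 1.0766, 0.7880, 0.6157, 0.0000]
J4: z=[-0.6044, 0.7735, -0.1908] o=[0.8225, -0.3560, -0.3997] → [0.4315, 0.5559, 0.8871, -0.6044, 0.7735, -0.1908]
J5: z=[0.3307, 0.4614, 0.8233] o=[0.2847, -0.0763, -0.3405] → [0.1077, -0.8775, 0.4486, 0.3307, 0.4614, 0.8233]
J6: z=[0.3307, 0.4614, 0.8233] o=[-0.3071, 0.2047, -0.2603] → [0.3021, -0.3638, 0.0826, 0.3307, 0.4614, 0.8233]
q̇ = J⁺·V = [-0.2540, -0.8100, 0.7790, -0.0360, -0.6710, 0.4790]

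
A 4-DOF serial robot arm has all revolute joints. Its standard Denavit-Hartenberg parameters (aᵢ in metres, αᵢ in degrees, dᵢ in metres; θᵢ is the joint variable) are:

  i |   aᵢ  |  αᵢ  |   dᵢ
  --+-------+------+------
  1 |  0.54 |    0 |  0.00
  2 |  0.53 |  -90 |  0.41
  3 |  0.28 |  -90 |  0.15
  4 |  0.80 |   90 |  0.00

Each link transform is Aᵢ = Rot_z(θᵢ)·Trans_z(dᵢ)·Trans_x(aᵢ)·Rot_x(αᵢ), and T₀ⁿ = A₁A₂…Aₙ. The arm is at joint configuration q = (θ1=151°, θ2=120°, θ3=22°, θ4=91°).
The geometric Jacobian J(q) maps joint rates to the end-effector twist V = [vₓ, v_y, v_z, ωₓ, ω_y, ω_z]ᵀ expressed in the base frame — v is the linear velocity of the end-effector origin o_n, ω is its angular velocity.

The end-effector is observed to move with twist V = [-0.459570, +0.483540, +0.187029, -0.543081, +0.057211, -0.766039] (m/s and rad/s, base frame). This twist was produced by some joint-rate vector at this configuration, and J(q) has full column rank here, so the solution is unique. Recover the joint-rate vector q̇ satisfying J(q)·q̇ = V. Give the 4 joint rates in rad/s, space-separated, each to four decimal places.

o_n = [-1.1085, -0.5261, 0.3103]
J₁: ẑ×o_n = [0.5261, -1.1085, 0.0000], ω = ẑ
J2: z=[0.0000, 0.0000, 1.0000] o=[-0.4723, 0.2618, 0.0000] → [0.7879, -0.6362, 0.0000, 0.0000, 0.0000, 1.0000]
J3: z=[0.9998, 0.0175, 0.0000] o=[-0.4630, -0.2681, 0.4100] → [-0.0017, 0.0996, -0.2467, 0.9998, 0.0175, 0.0000]
J4: z=[-0.0065, 0.3745, -0.9272] o=[-0.3085, -0.5251, 0.3051] → [0.0010, 0.7418, 0.2996, -0.0065, 0.3745, -0.9272]
q̇ = J⁺·V = [-0.0490, -0.5520, -0.5420, 0.1780]

-0.0490 -0.5520 -0.5420 0.1780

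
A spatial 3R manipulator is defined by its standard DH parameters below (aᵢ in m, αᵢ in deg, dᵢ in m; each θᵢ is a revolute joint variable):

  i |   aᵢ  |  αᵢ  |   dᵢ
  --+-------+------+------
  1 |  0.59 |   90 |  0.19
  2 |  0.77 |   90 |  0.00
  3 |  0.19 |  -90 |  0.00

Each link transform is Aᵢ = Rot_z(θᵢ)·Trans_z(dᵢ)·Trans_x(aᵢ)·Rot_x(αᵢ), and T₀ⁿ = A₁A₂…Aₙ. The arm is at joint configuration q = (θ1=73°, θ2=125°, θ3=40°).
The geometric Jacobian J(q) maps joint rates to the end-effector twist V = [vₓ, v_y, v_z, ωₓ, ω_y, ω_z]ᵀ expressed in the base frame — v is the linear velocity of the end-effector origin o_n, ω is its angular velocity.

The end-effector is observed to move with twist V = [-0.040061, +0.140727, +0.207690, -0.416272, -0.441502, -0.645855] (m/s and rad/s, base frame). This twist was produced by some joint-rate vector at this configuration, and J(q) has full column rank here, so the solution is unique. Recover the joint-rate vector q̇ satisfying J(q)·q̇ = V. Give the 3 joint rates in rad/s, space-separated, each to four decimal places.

-0.2650 -0.2690 -0.6640

o_n = [0.1358, 0.0263, 0.9400]
J₁: ẑ×o_n = [-0.0263, 0.1358, 0.0000], ω = ẑ
J2: z=[0.9563, -0.2924, 0.0000] o=[0.1725, 0.5642, 0.1900] → [-0.2193, -0.7172, -0.5251, 0.9563, -0.2924, 0.0000]
J3: z=[0.2395, 0.7834, 0.5736] o=[0.0434, 0.1419, 0.8207] → [0.1597, 0.0244, -0.1000, 0.2395, 0.7834, 0.5736]
q̇ = J⁺·V = [-0.2650, -0.2690, -0.6640]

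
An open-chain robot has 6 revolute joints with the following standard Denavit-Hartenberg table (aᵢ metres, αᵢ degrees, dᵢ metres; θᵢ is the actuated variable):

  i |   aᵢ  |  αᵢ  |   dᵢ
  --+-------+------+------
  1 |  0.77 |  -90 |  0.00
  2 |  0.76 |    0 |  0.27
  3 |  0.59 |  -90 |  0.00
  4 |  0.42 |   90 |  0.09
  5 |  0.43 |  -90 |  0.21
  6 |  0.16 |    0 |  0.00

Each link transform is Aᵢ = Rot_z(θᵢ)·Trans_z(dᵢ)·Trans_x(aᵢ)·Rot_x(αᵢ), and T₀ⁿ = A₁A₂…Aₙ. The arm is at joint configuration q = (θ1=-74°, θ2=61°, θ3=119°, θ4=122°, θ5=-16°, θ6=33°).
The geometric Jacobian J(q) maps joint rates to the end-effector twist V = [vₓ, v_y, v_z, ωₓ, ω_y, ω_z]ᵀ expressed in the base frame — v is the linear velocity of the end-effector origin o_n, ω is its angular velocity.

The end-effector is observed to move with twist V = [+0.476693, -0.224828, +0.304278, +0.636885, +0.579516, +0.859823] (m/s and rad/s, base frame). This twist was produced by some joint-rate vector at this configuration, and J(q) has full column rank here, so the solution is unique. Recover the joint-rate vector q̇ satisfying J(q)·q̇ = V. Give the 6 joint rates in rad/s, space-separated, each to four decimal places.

o_n = [-0.3245, -1.0857, -0.7302]
J₁: ẑ×o_n = [1.0857, -0.3245, 0.0000], ω = ẑ
J2: z=[0.9613, 0.2756, 0.0000] o=[0.2122, -0.7402, 0.0000] → [-0.2013, 0.7019, -0.1842, 0.9613, 0.2756, 0.0000]
J3: z=[0.9613, 0.2756, 0.0000] o=[0.5733, -1.0199, -0.6647] → [-0.0181, 0.0630, 0.1842, 0.9613, 0.2756, 0.0000]
J4: z=[-0.0000, 0.0000, 1.0000] o=[0.4107, -0.4528, -0.6647] → [0.6329, -0.7352, 0.0000, -0.0000, 0.0000, 1.0000]
J5: z=[-0.7431, 0.6691, -0.0000] o=[0.1297, -0.7649, -0.5747] → [-0.1041, -0.1156, 0.5423, -0.7431, 0.6691, -0.0000]
J6: z=[-0.1844, -0.2048, 0.9613] o=[-0.3030, -0.9316, -0.6932] → [0.1558, -0.0275, 0.0240, -0.1844, -0.2048, 0.9613]
q̇ = J⁺·V = [0.2350, 0.3810, 0.6560, 0.5460, 0.4640, 0.0820]

0.2350 0.3810 0.6560 0.5460 0.4640 0.0820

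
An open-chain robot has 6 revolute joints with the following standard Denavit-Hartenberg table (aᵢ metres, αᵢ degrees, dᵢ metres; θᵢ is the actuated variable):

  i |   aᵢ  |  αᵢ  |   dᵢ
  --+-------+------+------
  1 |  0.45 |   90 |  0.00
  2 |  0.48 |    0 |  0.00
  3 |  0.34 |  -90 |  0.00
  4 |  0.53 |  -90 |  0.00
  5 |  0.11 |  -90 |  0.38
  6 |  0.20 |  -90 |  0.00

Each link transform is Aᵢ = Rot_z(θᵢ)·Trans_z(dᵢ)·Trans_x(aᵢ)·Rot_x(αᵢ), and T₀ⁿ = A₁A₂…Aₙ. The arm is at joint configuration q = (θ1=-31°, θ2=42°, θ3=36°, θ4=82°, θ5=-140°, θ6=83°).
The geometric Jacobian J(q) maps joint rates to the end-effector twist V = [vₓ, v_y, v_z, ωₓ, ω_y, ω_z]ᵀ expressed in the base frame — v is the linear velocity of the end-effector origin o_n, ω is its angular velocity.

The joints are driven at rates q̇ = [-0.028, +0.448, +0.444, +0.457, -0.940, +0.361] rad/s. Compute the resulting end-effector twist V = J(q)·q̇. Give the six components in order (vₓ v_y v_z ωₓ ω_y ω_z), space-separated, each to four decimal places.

o_n = [0.8890, -0.0113, 0.5541]
J₁: ẑ×o_n = [0.0113, 0.8890, -0.0000], ω = ẑ
J2: z=[-0.5150, -0.8572, 0.0000] o=[0.3857, -0.2318, 0.0000] → [-0.4749, 0.2854, 0.3179, -0.5150, -0.8572, 0.0000]
J3: z=[-0.5150, -0.8572, 0.0000] o=[0.6915, -0.4155, 0.3212] → [-0.1996, 0.1199, -0.0388, -0.5150, -0.8572, 0.0000]
J4: z=[-0.8384, 0.5038, 0.2079] o=[0.7521, -0.4519, 0.6538] → [-0.1418, -0.0551, -0.4384, -0.8384, 0.5038, 0.2079]
J5: z=[-0.1048, 0.2253, -0.9686] o=[1.0355, -0.0099, 0.7259] → [-0.0401, 0.1239, 0.0332, -0.1048, 0.2253, -0.9686]
J6: z=[-0.2985, 0.9220, 0.2468] o=[0.8914, 0.0411, 0.3611] → [0.1909, 0.0570, 0.0178, -0.2985, 0.9220, 0.2468]
V = J·q̇ = [-0.2599, 0.0351, -0.0999, -0.8518, -0.4134, 1.0666]

-0.2599 0.0351 -0.0999 -0.8518 -0.4134 1.0666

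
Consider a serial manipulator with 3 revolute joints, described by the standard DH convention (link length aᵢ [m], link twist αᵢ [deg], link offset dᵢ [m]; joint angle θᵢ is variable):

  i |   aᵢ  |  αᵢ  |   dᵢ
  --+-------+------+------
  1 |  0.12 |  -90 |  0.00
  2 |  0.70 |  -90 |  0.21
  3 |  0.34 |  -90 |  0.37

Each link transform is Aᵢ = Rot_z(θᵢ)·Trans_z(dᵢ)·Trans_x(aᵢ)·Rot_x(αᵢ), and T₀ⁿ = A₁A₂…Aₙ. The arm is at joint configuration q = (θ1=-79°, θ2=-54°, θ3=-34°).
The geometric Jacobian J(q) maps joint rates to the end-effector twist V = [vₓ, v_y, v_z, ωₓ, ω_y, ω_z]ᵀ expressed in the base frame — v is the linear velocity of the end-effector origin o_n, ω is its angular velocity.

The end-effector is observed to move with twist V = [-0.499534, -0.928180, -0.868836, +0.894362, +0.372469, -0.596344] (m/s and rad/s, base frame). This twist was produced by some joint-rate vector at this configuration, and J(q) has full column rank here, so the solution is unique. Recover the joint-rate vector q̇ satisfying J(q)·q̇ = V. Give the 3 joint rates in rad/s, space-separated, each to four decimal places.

o_n = [0.5829, -0.9018, 0.5769]
J₁: ẑ×o_n = [0.9018, 0.5829, -0.0000], ω = ẑ
J2: z=[0.9816, 0.1908, 0.0000] o=[0.0229, -0.1178, 0.0000] → [0.1101, -0.5663, -0.8765, 0.9816, 0.1908, 0.0000]
J3: z=[0.1544, -0.7942, -0.5878] o=[0.3075, -0.4816, 0.5663] → [-0.2554, -0.1635, 0.1538, 0.1544, -0.7942, -0.5878]
q̇ = J⁺·V = [-0.7380, 0.9490, -0.2410]

-0.7380 0.9490 -0.2410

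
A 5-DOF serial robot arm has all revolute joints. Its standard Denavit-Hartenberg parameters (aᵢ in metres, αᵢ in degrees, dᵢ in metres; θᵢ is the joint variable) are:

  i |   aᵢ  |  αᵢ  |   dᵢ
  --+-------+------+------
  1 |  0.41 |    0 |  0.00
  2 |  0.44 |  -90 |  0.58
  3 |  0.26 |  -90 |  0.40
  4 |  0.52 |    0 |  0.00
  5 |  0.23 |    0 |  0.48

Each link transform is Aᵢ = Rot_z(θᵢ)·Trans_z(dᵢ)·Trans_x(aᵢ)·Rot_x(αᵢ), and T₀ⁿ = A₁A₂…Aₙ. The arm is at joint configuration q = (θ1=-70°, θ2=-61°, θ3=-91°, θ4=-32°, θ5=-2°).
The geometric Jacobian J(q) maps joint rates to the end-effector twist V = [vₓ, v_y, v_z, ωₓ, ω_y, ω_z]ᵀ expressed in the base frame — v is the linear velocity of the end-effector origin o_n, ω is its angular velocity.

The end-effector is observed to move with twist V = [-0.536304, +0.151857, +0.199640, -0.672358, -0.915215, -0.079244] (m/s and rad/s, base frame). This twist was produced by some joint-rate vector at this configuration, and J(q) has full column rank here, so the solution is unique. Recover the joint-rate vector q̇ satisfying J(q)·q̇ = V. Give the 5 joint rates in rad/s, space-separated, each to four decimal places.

o_n = [0.1538, -1.5954, 1.4799]
J₁: ẑ×o_n = [1.5954, 0.1538, -0.0000], ω = ẑ
J2: z=[0.0000, 0.0000, 1.0000] o=[0.1402, -0.3853, 0.0000] → [1.2101, 0.0136, -0.0000, 0.0000, 0.0000, 1.0000]
J3: z=[0.7547, -0.6561, 0.0000] o=[-0.1484, -0.7173, 0.5800] → [-0.5904, -0.6792, -0.4644, 0.7547, -0.6561, 0.0000]
J4: z=[-0.6560, -0.7546, 0.0175] o=[0.1564, -0.9763, 0.8400] → [-0.4721, 0.4197, 0.4041, -0.6560, -0.7546, 0.0175]
J5: z=[-0.6560, -0.7546, 0.0175] o=[0.3694, -1.1513, 1.2809] → [-0.1424, 0.1268, 0.1286, -0.6560, -0.7546, 0.0175]
q̇ = J⁺·V = [-0.2180, 0.1190, 0.0930, 0.3530, 0.7790]

-0.2180 0.1190 0.0930 0.3530 0.7790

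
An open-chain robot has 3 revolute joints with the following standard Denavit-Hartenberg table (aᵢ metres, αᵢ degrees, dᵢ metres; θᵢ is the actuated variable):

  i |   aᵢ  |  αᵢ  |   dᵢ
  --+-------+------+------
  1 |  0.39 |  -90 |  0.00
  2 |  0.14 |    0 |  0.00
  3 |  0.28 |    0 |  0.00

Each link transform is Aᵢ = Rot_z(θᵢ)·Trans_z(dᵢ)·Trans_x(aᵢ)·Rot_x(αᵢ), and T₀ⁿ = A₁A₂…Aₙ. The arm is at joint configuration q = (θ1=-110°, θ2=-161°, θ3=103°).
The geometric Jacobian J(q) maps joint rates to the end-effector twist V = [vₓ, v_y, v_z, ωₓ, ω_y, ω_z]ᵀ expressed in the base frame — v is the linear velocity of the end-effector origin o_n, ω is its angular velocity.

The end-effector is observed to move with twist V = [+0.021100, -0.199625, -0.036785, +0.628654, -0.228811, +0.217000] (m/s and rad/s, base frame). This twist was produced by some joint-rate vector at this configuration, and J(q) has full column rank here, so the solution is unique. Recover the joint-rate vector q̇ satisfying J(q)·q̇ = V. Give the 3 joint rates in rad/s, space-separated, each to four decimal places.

o_n = [-0.1389, -0.3815, 0.2830]
J₁: ẑ×o_n = [0.3815, -0.1389, 0.0000], ω = ẑ
J2: z=[0.9397, -0.3420, 0.0000] o=[-0.1334, -0.3665, 0.0000] → [-0.0968, -0.2660, -0.0160, 0.9397, -0.3420, 0.0000]
J3: z=[0.9397, -0.3420, 0.0000] o=[-0.0881, -0.2421, 0.0456] → [-0.0812, -0.2231, -0.1484, 0.9397, -0.3420, 0.0000]
q̇ = J⁺·V = [0.2170, 0.4720, 0.1970]

0.2170 0.4720 0.1970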